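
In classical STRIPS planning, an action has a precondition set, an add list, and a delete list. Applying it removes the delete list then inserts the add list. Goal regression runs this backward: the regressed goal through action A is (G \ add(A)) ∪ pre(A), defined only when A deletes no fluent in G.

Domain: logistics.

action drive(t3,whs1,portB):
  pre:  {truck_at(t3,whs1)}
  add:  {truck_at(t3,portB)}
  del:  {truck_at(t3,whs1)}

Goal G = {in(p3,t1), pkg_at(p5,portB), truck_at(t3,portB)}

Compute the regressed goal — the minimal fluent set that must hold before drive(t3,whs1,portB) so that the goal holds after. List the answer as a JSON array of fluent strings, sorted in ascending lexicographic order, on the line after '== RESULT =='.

Compute (G \ add) ∪ pre:
  G ∩ del = {}  (empty — regression defined)
  G \ add = {in(p3,t1), pkg_at(p5,portB), truck_at(t3,portB)} \ {truck_at(t3,portB)} = {in(p3,t1), pkg_at(p5,portB)}
  ∪ pre   = {in(p3,t1), pkg_at(p5,portB)} ∪ {truck_at(t3,whs1)}
          = {in(p3,t1), pkg_at(p5,portB), truck_at(t3,whs1)}

== RESULT ==
["in(p3,t1)", "pkg_at(p5,portB)", "truck_at(t3,whs1)"]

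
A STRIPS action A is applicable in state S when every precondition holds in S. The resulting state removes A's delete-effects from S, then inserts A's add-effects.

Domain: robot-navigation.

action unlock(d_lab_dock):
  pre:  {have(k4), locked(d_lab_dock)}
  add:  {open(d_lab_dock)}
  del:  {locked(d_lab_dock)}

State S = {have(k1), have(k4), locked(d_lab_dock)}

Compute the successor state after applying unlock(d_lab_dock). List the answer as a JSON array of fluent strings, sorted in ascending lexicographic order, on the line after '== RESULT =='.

Compute (S \ del) ∪ add:
  pre ⊆ S: {have(k4), locked(d_lab_dock)} ⊆ S  — applicable
  S \ del = {have(k1), have(k4)}
  ∪ add   = {have(k1), have(k4), open(d_lab_dock)}

== RESULT ==
["have(k1)", "have(k4)", "open(d_lab_dock)"]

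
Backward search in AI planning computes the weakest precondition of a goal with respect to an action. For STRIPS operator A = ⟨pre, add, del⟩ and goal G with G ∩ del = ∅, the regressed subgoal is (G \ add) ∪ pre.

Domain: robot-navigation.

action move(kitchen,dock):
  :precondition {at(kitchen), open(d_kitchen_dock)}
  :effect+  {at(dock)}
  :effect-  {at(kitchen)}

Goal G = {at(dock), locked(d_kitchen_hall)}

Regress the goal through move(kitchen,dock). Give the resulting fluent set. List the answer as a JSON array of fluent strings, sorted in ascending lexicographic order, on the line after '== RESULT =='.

Compute (G \ add) ∪ pre:
  G ∩ del = {}  (empty — regression defined)
  G \ add = {at(dock), locked(d_kitchen_hall)} \ {at(dock)} = {locked(d_kitchen_hall)}
  ∪ pre   = {locked(d_kitchen_hall)} ∪ {at(kitchen), open(d_kitchen_dock)}
          = {at(kitchen), locked(d_kitchen_hall), open(d_kitchen_dock)}

== RESULT ==
["at(kitchen)", "locked(d_kitchen_hall)", "open(d_kitchen_dock)"]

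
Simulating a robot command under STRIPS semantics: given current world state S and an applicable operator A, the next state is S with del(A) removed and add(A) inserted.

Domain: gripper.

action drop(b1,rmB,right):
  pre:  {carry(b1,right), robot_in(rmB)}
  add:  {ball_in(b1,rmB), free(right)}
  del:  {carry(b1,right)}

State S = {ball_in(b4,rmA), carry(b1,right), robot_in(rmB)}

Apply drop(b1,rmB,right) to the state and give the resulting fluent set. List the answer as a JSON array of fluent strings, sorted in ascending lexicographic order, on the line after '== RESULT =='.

Compute (S \ del) ∪ add:
  pre ⊆ S: {carry(b1,right), robot_in(rmB)} ⊆ S  — applicable
  S \ del = {ball_in(b4,rmA), robot_in(rmB)}
  ∪ add   = {ball_in(b1,rmB), ball_in(b4,rmA), free(right), robot_in(rmB)}

== RESULT ==
["ball_in(b1,rmB)", "ball_in(b4,rmA)", "free(right)", "robot_in(rmB)"]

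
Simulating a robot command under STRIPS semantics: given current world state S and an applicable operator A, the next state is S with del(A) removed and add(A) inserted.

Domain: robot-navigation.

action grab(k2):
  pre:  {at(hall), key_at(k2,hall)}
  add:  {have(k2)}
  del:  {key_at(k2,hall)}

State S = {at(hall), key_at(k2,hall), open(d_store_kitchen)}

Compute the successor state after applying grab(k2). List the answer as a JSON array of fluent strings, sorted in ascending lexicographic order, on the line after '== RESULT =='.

Progress:
  pre ⊆ S: {at(hall), key_at(k2,hall)} ⊆ S  — applicable
  S \ del = {at(hall), open(d_store_kitchen)}
  ∪ add   = {at(hall), have(k2), open(d_store_kitchen)}

== RESULT ==
["at(hall)", "have(k2)", "open(d_store_kitchen)"]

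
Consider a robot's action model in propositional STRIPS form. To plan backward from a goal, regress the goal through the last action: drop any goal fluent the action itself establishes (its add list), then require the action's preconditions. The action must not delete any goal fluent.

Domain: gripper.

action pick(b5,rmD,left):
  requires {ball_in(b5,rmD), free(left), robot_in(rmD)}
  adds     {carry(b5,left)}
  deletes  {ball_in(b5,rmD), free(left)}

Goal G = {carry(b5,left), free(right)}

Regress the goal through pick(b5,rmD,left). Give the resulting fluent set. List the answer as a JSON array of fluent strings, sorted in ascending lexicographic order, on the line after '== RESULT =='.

Regress:
  G ∩ del = {}  (empty — regression defined)
  G \ add = {carry(b5,left), free(right)} \ {carry(b5,left)} = {free(right)}
  ∪ pre   = {free(right)} ∪ {ball_in(b5,rmD), free(left), robot_in(rmD)}
          = {ball_in(b5,rmD), free(left), free(right), robot_in(rmD)}

== RESULT ==
["ball_in(b5,rmD)", "free(left)", "free(right)", "robot_in(rmD)"]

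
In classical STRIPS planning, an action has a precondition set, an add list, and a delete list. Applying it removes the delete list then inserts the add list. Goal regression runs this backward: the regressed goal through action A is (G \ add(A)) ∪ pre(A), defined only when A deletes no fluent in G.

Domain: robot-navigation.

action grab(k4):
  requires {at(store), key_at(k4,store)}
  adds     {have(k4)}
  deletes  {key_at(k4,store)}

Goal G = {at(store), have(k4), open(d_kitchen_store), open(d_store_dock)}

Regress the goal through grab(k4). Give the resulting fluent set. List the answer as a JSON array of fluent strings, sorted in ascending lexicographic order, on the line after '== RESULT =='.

Compute (G \ add) ∪ pre:
  G ∩ del = {}  (empty — regression defined)
  G \ add = {at(store), have(k4), open(d_kitchen_store), open(d_store_dock)} \ {have(k4)} = {at(store), open(d_kitchen_store), open(d_store_dock)}
  ∪ pre   = {at(store), open(d_kitchen_store), open(d_store_dock)} ∪ {at(store), key_at(k4,store)}
          = {at(store), key_at(k4,store), open(d_kitchen_store), open(d_store_dock)}

== RESULT ==
["at(store)", "key_at(k4,store)", "open(d_kitchen_store)", "open(d_store_dock)"]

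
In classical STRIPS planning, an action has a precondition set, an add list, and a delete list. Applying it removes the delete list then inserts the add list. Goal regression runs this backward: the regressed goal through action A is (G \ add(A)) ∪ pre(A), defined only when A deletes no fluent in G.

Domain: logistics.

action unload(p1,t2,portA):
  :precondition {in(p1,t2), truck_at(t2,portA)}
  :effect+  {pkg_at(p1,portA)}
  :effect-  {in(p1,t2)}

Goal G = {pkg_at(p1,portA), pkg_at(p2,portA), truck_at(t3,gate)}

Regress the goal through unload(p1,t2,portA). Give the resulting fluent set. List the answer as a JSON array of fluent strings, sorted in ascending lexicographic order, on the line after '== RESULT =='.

Compute (G \ add) ∪ pre:
  G ∩ del = {}  (empty — regression defined)
  G \ add = {pkg_at(p1,portA), pkg_at(p2,portA), truck_at(t3,gate)} \ {pkg_at(p1,portA)} = {pkg_at(p2,portA), truck_at(t3,gate)}
  ∪ pre   = {pkg_at(p2,portA), truck_at(t3,gate)} ∪ {in(p1,t2), truck_at(t2,portA)}
          = {in(p1,t2), pkg_at(p2,portA), truck_at(t2,portA), truck_at(t3,gate)}

== RESULT ==
["in(p1,t2)", "pkg_at(p2,portA)", "truck_at(t2,portA)", "truck_at(t3,gate)"]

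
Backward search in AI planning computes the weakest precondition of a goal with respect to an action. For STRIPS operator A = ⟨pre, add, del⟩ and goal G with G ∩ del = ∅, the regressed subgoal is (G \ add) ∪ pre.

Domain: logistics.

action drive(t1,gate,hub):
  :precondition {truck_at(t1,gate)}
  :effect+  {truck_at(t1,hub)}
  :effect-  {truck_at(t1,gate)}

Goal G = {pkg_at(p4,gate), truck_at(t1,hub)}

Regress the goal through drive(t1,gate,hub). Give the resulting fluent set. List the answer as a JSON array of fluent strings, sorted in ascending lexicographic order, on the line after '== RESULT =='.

Regress:
  G ∩ del = {}  (empty — regression defined)
  G \ add = {pkg_at(p4,gate), truck_at(t1,hub)} \ {truck_at(t1,hub)} = {pkg_at(p4,gate)}
  ∪ pre   = {pkg_at(p4,gate)} ∪ {truck_at(t1,gate)}
          = {pkg_at(p4,gate), truck_at(t1,gate)}

== RESULT ==
["pkg_at(p4,gate)", "truck_at(t1,gate)"]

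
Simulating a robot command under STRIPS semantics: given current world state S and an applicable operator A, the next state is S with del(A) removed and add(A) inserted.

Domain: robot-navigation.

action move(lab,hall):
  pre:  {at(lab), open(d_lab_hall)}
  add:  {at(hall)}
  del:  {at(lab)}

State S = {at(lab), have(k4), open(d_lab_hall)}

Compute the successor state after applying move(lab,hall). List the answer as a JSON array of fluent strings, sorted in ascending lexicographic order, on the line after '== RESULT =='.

Progress:
  pre ⊆ S: {at(lab), open(d_lab_hall)} ⊆ S  — applicable
  S \ del = {have(k4), open(d_lab_hall)}
  ∪ add   = {at(hall), have(k4), open(d_lab_hall)}

== RESULT ==
["at(hall)", "have(k4)", "open(d_lab_hall)"]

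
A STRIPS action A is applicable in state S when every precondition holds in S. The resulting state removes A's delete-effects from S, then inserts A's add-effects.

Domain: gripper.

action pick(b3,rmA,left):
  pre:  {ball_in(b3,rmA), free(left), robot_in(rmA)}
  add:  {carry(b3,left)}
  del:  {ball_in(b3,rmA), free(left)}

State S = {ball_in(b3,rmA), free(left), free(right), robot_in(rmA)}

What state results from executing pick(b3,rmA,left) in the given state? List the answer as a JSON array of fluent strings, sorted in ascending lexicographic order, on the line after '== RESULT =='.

Progress:
  pre ⊆ S: {ball_in(b3,rmA), free(left), robot_in(rmA)} ⊆ S  — applicable
  S \ del = {free(right), robot_in(rmA)}
  ∪ add   = {carry(b3,left), free(right), robot_in(rmA)}

== RESULT ==
["carry(b3,left)", "free(right)", "robot_in(rmA)"]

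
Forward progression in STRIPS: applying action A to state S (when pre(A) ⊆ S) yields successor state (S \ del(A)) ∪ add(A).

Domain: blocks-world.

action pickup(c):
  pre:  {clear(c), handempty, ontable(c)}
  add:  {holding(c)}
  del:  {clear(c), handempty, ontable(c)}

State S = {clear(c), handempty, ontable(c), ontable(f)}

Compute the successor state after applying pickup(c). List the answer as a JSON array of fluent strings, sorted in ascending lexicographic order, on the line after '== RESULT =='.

Progress:
  pre ⊆ S: {clear(c), handempty, ontable(c)} ⊆ S  — applicable
  S \ del = {ontable(f)}
  ∪ add   = {holding(c), ontable(f)}

== RESULT ==
["holding(c)", "ontable(f)"]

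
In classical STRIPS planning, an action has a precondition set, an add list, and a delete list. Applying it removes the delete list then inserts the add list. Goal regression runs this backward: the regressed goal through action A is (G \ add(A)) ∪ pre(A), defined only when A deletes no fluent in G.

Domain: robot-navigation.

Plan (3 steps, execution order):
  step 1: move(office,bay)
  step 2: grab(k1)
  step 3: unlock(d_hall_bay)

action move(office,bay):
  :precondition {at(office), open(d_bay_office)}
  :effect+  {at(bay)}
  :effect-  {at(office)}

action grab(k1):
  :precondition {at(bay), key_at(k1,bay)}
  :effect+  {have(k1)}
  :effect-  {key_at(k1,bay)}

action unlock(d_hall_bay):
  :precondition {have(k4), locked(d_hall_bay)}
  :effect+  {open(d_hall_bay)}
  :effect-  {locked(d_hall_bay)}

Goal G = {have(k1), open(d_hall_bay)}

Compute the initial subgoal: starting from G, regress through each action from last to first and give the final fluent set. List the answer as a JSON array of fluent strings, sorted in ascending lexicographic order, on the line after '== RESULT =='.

Work backward from the goal:
  through step 3 (unlock(d_hall_bay)): drop {open(d_hall_bay)}, keep {have(k1)}, require {have(k4), locked(d_hall_bay)}
    → {have(k1), have(k4), locked(d_hall_bay)}
  through step 2 (grab(k1)): drop {have(k1)}, keep {have(k4), locked(d_hall_bay)}, require {at(bay), key_at(k1,bay)}
    → {at(bay), have(k4), key_at(k1,bay), locked(d_hall_bay)}
  through step 1 (move(office,bay)): drop {at(bay)}, keep {have(k4), key_at(k1,bay), locked(d_hall_bay)}, require {at(office), open(d_bay_office)}
    → {at(office), have(k4), key_at(k1,bay), locked(d_hall_bay), open(d_bay_office)}

== RESULT ==
["at(office)", "have(k4)", "key_at(k1,bay)", "locked(d_hall_bay)", "open(d_bay_office)"]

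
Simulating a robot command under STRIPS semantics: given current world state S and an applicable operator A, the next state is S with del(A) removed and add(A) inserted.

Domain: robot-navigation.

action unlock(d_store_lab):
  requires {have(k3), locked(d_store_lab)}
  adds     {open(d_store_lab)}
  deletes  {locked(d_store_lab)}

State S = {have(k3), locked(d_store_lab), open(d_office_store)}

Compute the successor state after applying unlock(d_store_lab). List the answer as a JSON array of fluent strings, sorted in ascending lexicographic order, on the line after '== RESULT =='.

Progress:
  pre ⊆ S: {have(k3), locked(d_store_lab)} ⊆ S  — applicable
  S \ del = {have(k3), open(d_office_store)}
  ∪ add   = {have(k3), open(d_office_store), open(d_store_lab)}

== RESULT ==
["have(k3)", "open(d_office_store)", "open(d_store_lab)"]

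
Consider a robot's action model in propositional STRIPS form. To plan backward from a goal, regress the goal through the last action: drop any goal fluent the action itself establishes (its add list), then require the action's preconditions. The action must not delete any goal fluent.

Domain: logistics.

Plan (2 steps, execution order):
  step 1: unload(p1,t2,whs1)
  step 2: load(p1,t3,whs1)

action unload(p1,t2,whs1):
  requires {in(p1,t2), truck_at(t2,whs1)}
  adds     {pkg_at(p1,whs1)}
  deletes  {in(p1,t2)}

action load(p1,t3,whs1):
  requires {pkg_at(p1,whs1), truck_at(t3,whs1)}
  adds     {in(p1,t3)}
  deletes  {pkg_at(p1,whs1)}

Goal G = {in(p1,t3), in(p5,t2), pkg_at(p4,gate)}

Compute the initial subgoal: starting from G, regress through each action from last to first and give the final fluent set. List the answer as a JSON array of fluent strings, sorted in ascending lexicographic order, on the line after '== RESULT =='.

Regress step by step:
  through step 2 (load(p1,t3,whs1)): drop {in(p1,t3)}, keep {in(p5,t2), pkg_at(p4,gate)}, require {pkg_at(p1,whs1), truck_at(t3,whs1)}
    → {in(p5,t2), pkg_at(p1,whs1), pkg_at(p4,gate), truck_at(t3,whs1)}
  through step 1 (unload(p1,t2,whs1)): drop {pkg_at(p1,whs1)}, keep {in(p5,t2), pkg_at(p4,gate), truck_at(t3,whs1)}, require {in(p1,t2), truck_at(t2,whs1)}
    → {in(p1,t2), in(p5,t2), pkg_at(p4,gate), truck_at(t2,whs1), truck_at(t3,whs1)}

== RESULT ==
["in(p1,t2)", "in(p5,t2)", "pkg_at(p4,gate)", "truck_at(t2,whs1)", "truck_at(t3,whs1)"]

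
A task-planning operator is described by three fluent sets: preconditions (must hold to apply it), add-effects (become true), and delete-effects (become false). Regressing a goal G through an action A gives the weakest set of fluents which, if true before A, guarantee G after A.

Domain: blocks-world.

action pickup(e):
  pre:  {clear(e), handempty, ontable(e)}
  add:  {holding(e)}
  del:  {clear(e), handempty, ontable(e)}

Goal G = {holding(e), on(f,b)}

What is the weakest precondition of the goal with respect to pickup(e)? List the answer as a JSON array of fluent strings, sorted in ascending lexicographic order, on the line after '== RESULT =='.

Compute (G \ add) ∪ pre:
  G ∩ del = {}  (empty — regression defined)
  G \ add = {holding(e), on(f,b)} \ {holding(e)} = {on(f,b)}
  ∪ pre   = {on(f,b)} ∪ {clear(e), handempty, ontable(e)}
          = {clear(e), handempty, on(f,b), ontable(e)}

== RESULT ==
["clear(e)", "handempty", "on(f,b)", "ontable(e)"]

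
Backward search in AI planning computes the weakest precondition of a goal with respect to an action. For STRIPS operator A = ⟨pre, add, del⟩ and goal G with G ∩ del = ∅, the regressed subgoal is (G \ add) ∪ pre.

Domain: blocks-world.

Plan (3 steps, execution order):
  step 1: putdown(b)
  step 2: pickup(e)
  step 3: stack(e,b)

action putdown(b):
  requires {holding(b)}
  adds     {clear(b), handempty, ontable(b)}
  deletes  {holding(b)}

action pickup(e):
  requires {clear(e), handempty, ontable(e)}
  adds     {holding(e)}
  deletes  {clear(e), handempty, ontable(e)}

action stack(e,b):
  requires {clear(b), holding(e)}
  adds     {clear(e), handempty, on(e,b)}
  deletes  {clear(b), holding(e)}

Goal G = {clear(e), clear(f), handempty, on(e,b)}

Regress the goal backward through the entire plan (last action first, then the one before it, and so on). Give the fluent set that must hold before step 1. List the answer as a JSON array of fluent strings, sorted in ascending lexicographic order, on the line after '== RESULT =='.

Work backward from the goal:
  through step 3 (stack(e,b)): drop {clear(e), handempty, on(e,b)}, keep {clear(f)}, require {clear(b), holding(e)}
    → {clear(b), clear(f), holding(e)}
  through step 2 (pickup(e)): drop {holding(e)}, keep {clear(b), clear(f)}, require {clear(e), handempty, ontable(e)}
    → {clear(b), clear(e), clear(f), handempty, ontable(e)}
  through step 1 (putdown(b)): drop {clear(b), handempty}, keep {clear(e), clear(f), ontable(e)}, require {holding(b)}
    → {clear(e), clear(f), holding(b), ontable(e)}

== RESULT ==
["clear(e)", "clear(f)", "holding(b)", "ontable(e)"]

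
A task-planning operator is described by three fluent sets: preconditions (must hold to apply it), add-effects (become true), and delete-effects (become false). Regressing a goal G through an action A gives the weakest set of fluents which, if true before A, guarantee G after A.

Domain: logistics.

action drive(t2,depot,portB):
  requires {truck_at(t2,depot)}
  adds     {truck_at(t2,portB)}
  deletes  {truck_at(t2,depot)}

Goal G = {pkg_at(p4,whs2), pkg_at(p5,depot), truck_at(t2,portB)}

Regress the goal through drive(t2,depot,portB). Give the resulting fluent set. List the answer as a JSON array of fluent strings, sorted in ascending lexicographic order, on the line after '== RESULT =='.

Regress:
  G ∩ del = {}  (empty — regression defined)
  G \ add = {pkg_at(p4,whs2), pkg_at(p5,depot), truck_at(t2,portB)} \ {truck_at(t2,portB)} = {pkg_at(p4,whs2), pkg_at(p5,depot)}
  ∪ pre   = {pkg_at(p4,whs2), pkg_at(p5,depot)} ∪ {truck_at(t2,depot)}
          = {pkg_at(p4,whs2), pkg_at(p5,depot), truck_at(t2,depot)}

== RESULT ==
["pkg_at(p4,whs2)", "pkg_at(p5,depot)", "truck_at(t2,depot)"]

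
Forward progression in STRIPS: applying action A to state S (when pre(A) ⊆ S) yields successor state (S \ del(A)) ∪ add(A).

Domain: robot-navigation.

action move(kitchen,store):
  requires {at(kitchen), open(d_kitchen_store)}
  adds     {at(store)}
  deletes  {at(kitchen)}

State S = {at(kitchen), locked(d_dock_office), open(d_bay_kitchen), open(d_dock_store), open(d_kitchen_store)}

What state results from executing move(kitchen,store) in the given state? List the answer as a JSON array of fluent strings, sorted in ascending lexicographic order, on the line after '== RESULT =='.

Compute (S \ del) ∪ add:
  pre ⊆ S: {at(kitchen), open(d_kitchen_store)} ⊆ S  — applicable
  S \ del = {locked(d_dock_office), open(d_bay_kitchen), open(d_dock_store), open(d_kitchen_store)}
  ∪ add   = {at(store), locked(d_dock_office), open(d_bay_kitchen), open(d_dock_store), open(d_kitchen_store)}

== RESULT ==
["at(store)", "locked(d_dock_office)", "open(d_bay_kitchen)", "open(d_dock_store)", "open(d_kitchen_store)"]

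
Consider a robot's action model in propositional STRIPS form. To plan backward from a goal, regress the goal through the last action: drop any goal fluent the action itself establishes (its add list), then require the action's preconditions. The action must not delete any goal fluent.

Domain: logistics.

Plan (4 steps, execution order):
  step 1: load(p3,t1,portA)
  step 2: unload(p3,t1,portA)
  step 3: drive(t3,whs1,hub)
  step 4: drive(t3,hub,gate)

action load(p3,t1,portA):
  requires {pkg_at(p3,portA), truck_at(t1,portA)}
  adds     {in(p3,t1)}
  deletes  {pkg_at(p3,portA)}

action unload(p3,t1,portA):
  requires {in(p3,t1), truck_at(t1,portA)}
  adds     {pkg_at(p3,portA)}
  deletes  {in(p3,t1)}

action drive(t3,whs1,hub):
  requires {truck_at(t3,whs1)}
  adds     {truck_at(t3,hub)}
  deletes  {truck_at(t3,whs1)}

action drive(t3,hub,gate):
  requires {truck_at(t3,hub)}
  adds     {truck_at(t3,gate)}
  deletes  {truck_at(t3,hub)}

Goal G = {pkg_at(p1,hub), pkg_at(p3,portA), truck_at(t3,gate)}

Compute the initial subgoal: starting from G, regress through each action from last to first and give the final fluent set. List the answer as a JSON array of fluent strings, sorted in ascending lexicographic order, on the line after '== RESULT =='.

Regress step by step:
  through step 4 (drive(t3,hub,gate)): drop {truck_at(t3,gate)}, keep {pkg_at(p1,hub), pkg_at(p3,portA)}, require {truck_at(t3,hub)}
    → {pkg_at(p1,hub), pkg_at(p3,portA), truck_at(t3,hub)}
  through step 3 (drive(t3,whs1,hub)): drop {truck_at(t3,hub)}, keep {pkg_at(p1,hub), pkg_at(p3,portA)}, require {truck_at(t3,whs1)}
    → {pkg_at(p1,hub), pkg_at(p3,portA), truck_at(t3,whs1)}
  through step 2 (unload(p3,t1,portA)): drop {pkg_at(p3,portA)}, keep {pkg_at(p1,hub), truck_at(t3,whs1)}, require {in(p3,t1), truck_at(t1,portA)}
    → {in(p3,t1), pkg_at(p1,hub), truck_at(t1,portA), truck_at(t3,whs1)}
  through step 1 (load(p3,t1,portA)): drop {in(p3,t1)}, keep {pkg_at(p1,hub), truck_at(t1,portA), truck_at(t3,whs1)}, require {pkg_at(p3,portA), truck_at(t1,portA)}
    → {pkg_at(p1,hub), pkg_at(p3,portA), truck_at(t1,portA), truck_at(t3,whs1)}

== RESULT ==
["pkg_at(p1,hub)", "pkg_at(p3,portA)", "truck_at(t1,portA)", "truck_at(t3,whs1)"]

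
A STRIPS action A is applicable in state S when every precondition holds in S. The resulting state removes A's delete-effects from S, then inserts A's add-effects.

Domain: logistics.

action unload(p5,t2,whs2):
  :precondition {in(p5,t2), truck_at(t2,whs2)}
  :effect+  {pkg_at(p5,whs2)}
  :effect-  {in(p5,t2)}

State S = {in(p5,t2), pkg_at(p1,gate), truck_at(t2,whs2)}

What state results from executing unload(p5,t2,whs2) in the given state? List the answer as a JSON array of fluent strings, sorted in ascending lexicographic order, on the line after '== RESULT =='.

Progress:
  pre ⊆ S: {in(p5,t2), truck_at(t2,whs2)} ⊆ S  — applicable
  S \ del = {pkg_at(p1,gate), truck_at(t2,whs2)}
  ∪ add   = {pkg_at(p1,gate), pkg_at(p5,whs2), truck_at(t2,whs2)}

== RESULT ==
["pkg_at(p1,gate)", "pkg_at(p5,whs2)", "truck_at(t2,whs2)"]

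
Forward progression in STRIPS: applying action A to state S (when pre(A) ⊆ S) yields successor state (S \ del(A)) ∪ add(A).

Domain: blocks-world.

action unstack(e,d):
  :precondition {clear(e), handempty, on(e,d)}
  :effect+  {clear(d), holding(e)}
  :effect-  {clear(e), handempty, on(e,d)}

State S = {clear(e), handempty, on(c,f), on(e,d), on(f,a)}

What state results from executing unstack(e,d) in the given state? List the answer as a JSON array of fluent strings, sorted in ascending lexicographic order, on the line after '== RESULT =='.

Progress:
  pre ⊆ S: {clear(e), handempty, on(e,d)} ⊆ S  — applicable
  S \ del = {on(c,f), on(f,a)}
  ∪ add   = {clear(d), holding(e), on(c,f), on(f,a)}

== RESULT ==
["clear(d)", "holding(e)", "on(c,f)", "on(f,a)"]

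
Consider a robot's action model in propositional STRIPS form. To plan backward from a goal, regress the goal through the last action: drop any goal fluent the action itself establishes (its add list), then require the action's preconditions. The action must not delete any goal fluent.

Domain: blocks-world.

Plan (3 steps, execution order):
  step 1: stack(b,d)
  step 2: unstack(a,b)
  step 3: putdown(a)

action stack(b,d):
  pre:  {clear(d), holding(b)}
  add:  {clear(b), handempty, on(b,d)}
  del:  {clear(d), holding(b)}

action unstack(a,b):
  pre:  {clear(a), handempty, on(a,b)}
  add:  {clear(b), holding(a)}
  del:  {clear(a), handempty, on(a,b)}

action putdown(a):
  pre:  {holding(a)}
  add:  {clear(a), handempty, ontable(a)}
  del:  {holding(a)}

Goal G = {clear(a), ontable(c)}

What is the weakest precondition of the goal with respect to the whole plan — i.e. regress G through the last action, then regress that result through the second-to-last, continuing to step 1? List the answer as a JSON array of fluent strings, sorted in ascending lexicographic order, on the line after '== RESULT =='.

Regress step by step:
  through step 3 (putdown(a)): drop {clear(a)}, keep {ontable(c)}, require {holding(a)}
    → {holding(a), ontable(c)}
  through step 2 (unstack(a,b)): drop {holding(a)}, keep {ontable(c)}, require {clear(a), handempty, on(a,b)}
    → {clear(a), handempty, on(a,b), ontable(c)}
  through step 1 (stack(b,d)): drop {handempty}, keep {clear(a), on(a,b), ontable(c)}, require {clear(d), holding(b)}
    → {clear(a), clear(d), holding(b), on(a,b), ontable(c)}

== RESULT ==
["clear(a)", "clear(d)", "holding(b)", "on(a,b)", "ontable(c)"]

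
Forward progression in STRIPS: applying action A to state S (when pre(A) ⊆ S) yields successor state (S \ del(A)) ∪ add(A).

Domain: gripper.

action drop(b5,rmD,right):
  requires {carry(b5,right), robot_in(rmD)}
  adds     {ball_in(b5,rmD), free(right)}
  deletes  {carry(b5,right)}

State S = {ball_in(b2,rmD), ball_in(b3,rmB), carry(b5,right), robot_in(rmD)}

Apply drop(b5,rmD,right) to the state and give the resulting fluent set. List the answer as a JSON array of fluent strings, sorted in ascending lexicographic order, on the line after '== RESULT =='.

Progress:
  pre ⊆ S: {carry(b5,right), robot_in(rmD)} ⊆ S  — applicable
  S \ del = {ball_in(b2,rmD), ball_in(b3,rmB), robot_in(rmD)}
  ∪ add   = {ball_in(b2,rmD), ball_in(b3,rmB), ball_in(b5,rmD), free(right), robot_in(rmD)}

== RESULT ==
["ball_in(b2,rmD)", "ball_in(b3,rmB)", "ball_in(b5,rmD)", "free(right)", "robot_in(rmD)"]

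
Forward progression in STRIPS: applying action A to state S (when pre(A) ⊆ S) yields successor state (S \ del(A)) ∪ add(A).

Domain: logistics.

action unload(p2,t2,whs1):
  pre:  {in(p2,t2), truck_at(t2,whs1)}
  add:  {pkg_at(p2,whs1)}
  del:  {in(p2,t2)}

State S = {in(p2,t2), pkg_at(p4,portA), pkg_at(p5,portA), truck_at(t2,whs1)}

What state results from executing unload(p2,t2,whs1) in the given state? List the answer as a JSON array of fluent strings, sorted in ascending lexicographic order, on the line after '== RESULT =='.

Compute (S \ del) ∪ add:
  pre ⊆ S: {in(p2,t2), truck_at(t2,whs1)} ⊆ S  — applicable
  S \ del = {pkg_at(p4,portA), pkg_at(p5,portA), truck_at(t2,whs1)}
  ∪ add   = {pkg_at(p2,whs1), pkg_at(p4,portA), pkg_at(p5,portA), truck_at(t2,whs1)}

== RESULT ==
["pkg_at(p2,whs1)", "pkg_at(p4,portA)", "pkg_at(p5,portA)", "truck_at(t2,whs1)"]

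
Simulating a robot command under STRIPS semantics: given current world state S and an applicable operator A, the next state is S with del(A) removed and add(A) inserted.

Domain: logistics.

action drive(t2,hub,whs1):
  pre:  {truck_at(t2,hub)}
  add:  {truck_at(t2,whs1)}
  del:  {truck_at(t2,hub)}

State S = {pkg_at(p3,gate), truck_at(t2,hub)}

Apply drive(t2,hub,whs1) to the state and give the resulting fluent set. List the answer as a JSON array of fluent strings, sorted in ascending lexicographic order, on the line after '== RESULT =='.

Compute (S \ del) ∪ add:
  pre ⊆ S: {truck_at(t2,hub)} ⊆ S  — applicable
  S \ del = {pkg_at(p3,gate)}
  ∪ add   = {pkg_at(p3,gate), truck_at(t2,whs1)}

== RESULT ==
["pkg_at(p3,gate)", "truck_at(t2,whs1)"]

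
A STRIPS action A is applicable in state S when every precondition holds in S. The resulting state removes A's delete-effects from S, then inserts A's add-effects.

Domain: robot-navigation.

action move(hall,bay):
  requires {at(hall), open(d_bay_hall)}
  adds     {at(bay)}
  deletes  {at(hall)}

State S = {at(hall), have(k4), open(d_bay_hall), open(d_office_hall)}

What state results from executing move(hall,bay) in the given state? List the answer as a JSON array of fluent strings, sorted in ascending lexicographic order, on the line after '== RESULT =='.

Progress:
  pre ⊆ S: {at(hall), open(d_bay_hall)} ⊆ S  — applicable
  S \ del = {have(k4), open(d_bay_hall), open(d_office_hall)}
  ∪ add   = {at(bay), have(k4), open(d_bay_hall), open(d_office_hall)}

== RESULT ==
["at(bay)", "have(k4)", "open(d_bay_hall)", "open(d_office_hall)"]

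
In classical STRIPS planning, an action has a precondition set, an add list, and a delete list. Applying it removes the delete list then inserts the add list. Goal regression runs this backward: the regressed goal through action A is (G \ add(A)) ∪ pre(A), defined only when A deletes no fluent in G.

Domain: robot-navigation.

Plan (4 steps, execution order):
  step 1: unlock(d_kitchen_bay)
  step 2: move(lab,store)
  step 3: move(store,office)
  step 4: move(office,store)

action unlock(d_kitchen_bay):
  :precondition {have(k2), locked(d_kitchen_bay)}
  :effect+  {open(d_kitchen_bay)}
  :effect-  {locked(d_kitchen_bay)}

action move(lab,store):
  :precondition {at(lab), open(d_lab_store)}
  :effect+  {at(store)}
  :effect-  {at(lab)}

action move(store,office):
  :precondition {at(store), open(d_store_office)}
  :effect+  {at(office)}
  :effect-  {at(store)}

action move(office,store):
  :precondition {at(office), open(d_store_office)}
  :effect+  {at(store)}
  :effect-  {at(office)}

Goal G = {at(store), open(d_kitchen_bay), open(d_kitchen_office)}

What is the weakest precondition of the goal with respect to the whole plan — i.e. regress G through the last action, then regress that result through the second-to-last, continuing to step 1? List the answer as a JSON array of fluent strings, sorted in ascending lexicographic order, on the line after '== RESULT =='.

Work backward from the goal:
  through step 4 (move(office,store)): drop {at(store)}, keep {open(d_kitchen_bay), open(d_kitchen_office)}, require {at(office), open(d_store_office)}
    → {at(office), open(d_kitchen_bay), open(d_kitchen_office), open(d_store_office)}
  through step 3 (move(store,office)): drop {at(office)}, keep {open(d_kitchen_bay), open(d_kitchen_office), open(d_store_office)}, require {at(store), open(d_store_office)}
    → {at(store), open(d_kitchen_bay), open(d_kitchen_office), open(d_store_office)}
  through step 2 (move(lab,store)): drop {at(store)}, keep {open(d_kitchen_bay), open(d_kitchen_office), open(d_store_office)}, require {at(lab), open(d_lab_store)}
    → {at(lab), open(d_kitchen_bay), open(d_kitchen_office), open(d_lab_store), open(d_store_office)}
  through step 1 (unlock(d_kitchen_bay)): drop {open(d_kitchen_bay)}, keep {at(lab), open(d_kitchen_office), open(d_lab_store), open(d_store_office)}, require {have(k2), locked(d_kitchen_bay)}
    → {at(lab), have(k2), locked(d_kitchen_bay), open(d_kitchen_office), open(d_lab_store), open(d_store_office)}

== RESULT ==
["at(lab)", "have(k2)", "locked(d_kitchen_bay)", "open(d_kitchen_office)", "open(d_lab_store)", "open(d_store_office)"]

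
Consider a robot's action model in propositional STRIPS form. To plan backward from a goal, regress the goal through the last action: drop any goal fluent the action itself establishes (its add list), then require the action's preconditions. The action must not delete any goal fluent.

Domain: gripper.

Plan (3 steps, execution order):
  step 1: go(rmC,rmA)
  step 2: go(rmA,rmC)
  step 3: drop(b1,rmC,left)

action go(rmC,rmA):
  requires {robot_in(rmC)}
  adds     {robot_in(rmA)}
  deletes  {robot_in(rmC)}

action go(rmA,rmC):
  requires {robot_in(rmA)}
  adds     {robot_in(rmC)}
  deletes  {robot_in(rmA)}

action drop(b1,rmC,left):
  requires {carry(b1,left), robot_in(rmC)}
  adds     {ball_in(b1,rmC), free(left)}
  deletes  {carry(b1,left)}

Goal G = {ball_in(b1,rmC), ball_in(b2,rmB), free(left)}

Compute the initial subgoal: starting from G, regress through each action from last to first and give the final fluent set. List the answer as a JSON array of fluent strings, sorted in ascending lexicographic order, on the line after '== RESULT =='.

Work backward from the goal:
  through step 3 (drop(b1,rmC,left)): drop {ball_in(b1,rmC), free(left)}, keep {ball_in(b2,rmB)}, require {carry(b1,left), robot_in(rmC)}
    → {ball_in(b2,rmB), carry(b1,left), robot_in(rmC)}
  through step 2 (go(rmA,rmC)): drop {robot_in(rmC)}, keep {ball_in(b2,rmB), carry(b1,left)}, require {robot_in(rmA)}
    → {ball_in(b2,rmB), carry(b1,left), robot_in(rmA)}
  through step 1 (go(rmC,rmA)): drop {robot_in(rmA)}, keep {ball_in(b2,rmB), carry(b1,left)}, require {robot_in(rmC)}
    → {ball_in(b2,rmB), carry(b1,left), robot_in(rmC)}

== RESULT ==
["ball_in(b2,rmB)", "carry(b1,left)", "robot_in(rmC)"]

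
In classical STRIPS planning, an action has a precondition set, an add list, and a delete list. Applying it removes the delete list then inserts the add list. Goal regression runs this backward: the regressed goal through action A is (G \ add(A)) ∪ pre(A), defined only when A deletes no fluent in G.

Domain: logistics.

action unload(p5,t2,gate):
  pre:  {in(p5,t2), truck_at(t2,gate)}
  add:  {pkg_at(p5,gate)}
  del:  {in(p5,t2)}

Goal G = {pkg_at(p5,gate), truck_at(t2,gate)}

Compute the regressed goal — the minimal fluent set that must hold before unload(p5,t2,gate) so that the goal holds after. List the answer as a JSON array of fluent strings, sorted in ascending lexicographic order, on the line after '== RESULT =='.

Regress:
  G ∩ del = {}  (empty — regression defined)
  G \ add = {pkg_at(p5,gate), truck_at(t2,gate)} \ {pkg_at(p5,gate)} = {truck_at(t2,gate)}
  ∪ pre   = {truck_at(t2,gate)} ∪ {in(p5,t2), truck_at(t2,gate)}
          = {in(p5,t2), truck_at(t2,gate)}

== RESULT ==
["in(p5,t2)", "truck_at(t2,gate)"]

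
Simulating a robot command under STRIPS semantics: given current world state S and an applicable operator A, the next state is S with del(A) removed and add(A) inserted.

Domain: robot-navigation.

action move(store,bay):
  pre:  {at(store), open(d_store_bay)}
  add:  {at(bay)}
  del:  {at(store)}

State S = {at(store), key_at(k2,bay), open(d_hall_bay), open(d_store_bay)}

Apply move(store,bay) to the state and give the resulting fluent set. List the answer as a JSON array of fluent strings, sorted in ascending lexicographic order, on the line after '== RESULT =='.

Progress:
  pre ⊆ S: {at(store), open(d_store_bay)} ⊆ S  — applicable
  S \ del = {key_at(k2,bay), open(d_hall_bay), open(d_store_bay)}
  ∪ add   = {at(bay), key_at(k2,bay), open(d_hall_bay), open(d_store_bay)}

== RESULT ==
["at(bay)", "key_at(k2,bay)", "open(d_hall_bay)", "open(d_store_bay)"]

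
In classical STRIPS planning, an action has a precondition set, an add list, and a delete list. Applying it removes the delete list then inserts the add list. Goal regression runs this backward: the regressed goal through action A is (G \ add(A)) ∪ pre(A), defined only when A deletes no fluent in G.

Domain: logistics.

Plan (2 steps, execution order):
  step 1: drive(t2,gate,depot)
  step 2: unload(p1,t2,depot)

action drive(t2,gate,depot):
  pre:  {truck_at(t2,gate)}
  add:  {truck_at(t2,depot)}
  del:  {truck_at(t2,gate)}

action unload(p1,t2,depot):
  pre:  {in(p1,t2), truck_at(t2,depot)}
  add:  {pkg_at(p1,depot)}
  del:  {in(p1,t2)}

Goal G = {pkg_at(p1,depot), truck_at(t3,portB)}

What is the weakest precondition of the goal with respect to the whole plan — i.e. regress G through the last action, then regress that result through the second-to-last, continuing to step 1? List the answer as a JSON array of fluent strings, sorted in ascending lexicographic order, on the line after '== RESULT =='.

Regress step by step:
  through step 2 (unload(p1,t2,depot)): drop {pkg_at(p1,depot)}, keep {truck_at(t3,portB)}, require {in(p1,t2), truck_at(t2,depot)}
    → {in(p1,t2), truck_at(t2,depot), truck_at(t3,portB)}
  through step 1 (drive(t2,gate,depot)): drop {truck_at(t2,depot)}, keep {in(p1,t2), truck_at(t3,portB)}, require {truck_at(t2,gate)}
    → {in(p1,t2), truck_at(t2,gate), truck_at(t3,portB)}

== RESULT ==
["in(p1,t2)", "truck_at(t2,gate)", "truck_at(t3,portB)"]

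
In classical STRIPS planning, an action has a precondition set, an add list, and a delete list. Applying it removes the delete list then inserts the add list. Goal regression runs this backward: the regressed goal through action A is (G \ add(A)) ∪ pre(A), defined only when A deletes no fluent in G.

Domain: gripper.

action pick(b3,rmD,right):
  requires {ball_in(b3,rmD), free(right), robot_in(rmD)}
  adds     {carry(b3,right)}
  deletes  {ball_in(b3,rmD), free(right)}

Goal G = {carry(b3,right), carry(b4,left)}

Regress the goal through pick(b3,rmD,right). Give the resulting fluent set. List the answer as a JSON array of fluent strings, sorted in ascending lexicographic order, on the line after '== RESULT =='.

Regress:
  G ∩ del = {}  (empty — regression defined)
  G \ add = {carry(b3,right), carry(b4,left)} \ {carry(b3,right)} = {carry(b4,left)}
  ∪ pre   = {carry(b4,left)} ∪ {ball_in(b3,rmD), free(right), robot_in(rmD)}
          = {ball_in(b3,rmD), carry(b4,left), free(right), robot_in(rmD)}

== RESULT ==
["ball_in(b3,rmD)", "carry(b4,left)", "free(right)", "robot_in(rmD)"]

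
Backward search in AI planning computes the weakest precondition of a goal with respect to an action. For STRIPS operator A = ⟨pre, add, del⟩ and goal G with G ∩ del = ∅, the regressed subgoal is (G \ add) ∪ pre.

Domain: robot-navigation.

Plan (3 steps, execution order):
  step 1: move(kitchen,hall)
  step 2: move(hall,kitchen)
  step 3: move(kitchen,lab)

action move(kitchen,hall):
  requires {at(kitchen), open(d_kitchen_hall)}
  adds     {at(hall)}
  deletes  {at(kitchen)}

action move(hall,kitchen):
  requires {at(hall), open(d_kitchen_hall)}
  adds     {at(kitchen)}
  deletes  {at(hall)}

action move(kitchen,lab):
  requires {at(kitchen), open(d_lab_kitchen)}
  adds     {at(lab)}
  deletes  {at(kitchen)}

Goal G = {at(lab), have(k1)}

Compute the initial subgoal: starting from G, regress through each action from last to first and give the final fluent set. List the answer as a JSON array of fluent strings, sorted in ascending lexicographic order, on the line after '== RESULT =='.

Regress step by step:
  through step 3 (move(kitchen,lab)): drop {at(lab)}, keep {have(k1)}, require {at(kitchen), open(d_lab_kitchen)}
    → {at(kitchen), have(k1), open(d_lab_kitchen)}
  through step 2 (move(hall,kitchen)): drop {at(kitchen)}, keep {have(k1), open(d_lab_kitchen)}, require {at(hall), open(d_kitchen_hall)}
    → {at(hall), have(k1), open(d_kitchen_hall), open(d_lab_kitchen)}
  through step 1 (move(kitchen,hall)): drop {at(hall)}, keep {have(k1), open(d_kitchen_hall), open(d_lab_kitchen)}, require {at(kitchen), open(d_kitchen_hall)}
    → {at(kitchen), have(k1), open(d_kitchen_hall), open(d_lab_kitchen)}

== RESULT ==
["at(kitchen)", "have(k1)", "open(d_kitchen_hall)", "open(d_lab_kitchen)"]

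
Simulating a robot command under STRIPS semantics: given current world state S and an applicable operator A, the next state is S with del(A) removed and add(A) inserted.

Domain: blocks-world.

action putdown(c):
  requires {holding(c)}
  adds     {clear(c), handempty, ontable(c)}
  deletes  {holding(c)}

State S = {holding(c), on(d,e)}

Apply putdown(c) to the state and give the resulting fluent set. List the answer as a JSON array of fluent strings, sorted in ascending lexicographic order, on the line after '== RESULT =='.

Progress:
  pre ⊆ S: {holding(c)} ⊆ S  — applicable
  S \ del = {on(d,e)}
  ∪ add   = {clear(c), handempty, on(d,e), ontable(c)}

== RESULT ==
["clear(c)", "handempty", "on(d,e)", "ontable(c)"]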